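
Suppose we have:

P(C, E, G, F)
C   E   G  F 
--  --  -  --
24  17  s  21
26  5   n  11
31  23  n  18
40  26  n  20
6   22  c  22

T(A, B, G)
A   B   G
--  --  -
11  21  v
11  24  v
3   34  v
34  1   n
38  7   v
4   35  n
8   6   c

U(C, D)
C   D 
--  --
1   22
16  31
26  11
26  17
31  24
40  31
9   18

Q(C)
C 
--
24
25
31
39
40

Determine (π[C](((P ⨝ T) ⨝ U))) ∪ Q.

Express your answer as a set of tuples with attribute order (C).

{24, 25, 26, 31, 39, 40}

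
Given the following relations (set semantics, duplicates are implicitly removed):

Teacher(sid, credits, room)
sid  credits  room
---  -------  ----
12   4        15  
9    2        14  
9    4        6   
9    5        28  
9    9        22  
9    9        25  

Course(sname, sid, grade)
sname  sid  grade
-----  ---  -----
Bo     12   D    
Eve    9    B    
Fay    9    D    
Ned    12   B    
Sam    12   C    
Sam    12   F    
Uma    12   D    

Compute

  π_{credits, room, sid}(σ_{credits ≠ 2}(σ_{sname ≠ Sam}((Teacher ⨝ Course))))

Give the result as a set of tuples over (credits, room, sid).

{(4, 15, 12), (4, 6, 9), (5, 28, 9), (9, 22, 9), (9, 25, 9)}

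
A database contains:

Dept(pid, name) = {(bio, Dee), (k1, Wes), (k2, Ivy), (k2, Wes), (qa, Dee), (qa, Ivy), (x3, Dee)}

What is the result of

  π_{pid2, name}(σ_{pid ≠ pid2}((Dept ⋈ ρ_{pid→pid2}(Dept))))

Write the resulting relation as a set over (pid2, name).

ρ[pid→pid2]: schema becomes (pid2, name); tuples unchanged.
Joining Dept and ρ_{pid→pid2}(Dept) on name yields {(bio, Dee, bio), (bio, Dee, qa), (bio, Dee, x3), (k1, Wes, k1), (k1, Wes, k2), (k2, Ivy, k2), (k2, Ivy, qa), (k2, Wes, k1), (k2, Wes, k2), (qa, Dee, bio), (qa, Dee, qa), (qa, Dee, x3), (qa, Ivy, k2), (qa, Ivy, qa), (x3, Dee, bio), (x3, Dee, qa), (x3, Dee, x3)}.
Filtering on pid ≠ pid2 leaves {(bio, Dee, qa), (bio, Dee, x3), (k1, Wes, k2), (k2, Ivy, qa), (k2, Wes, k1), (qa, Dee, bio), (qa, Dee, x3), (qa, Ivy, k2), (x3, Dee, bio), (x3, Dee, qa)}.
Keep only column(s) pid2, name (3 duplicate(s) eliminated): {(bio, Dee), (k1, Wes), (k2, Ivy), (k2, Wes), (qa, Dee), (qa, Ivy), (x3, Dee)}

{(bio, Dee), (k1, Wes), (k2, Ivy), (k2, Wes), (qa, Dee), (qa, Ivy), (x3, Dee)}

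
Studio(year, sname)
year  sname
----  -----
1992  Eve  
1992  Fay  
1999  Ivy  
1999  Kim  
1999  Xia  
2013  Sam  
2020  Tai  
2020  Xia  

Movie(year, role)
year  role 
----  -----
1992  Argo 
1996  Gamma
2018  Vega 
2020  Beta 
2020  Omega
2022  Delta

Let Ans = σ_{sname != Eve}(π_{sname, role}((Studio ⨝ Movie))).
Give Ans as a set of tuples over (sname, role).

{(Fay, Argo), (Tai, Beta), (Tai, Omega), (Xia, Beta), (Xia, Omega)}

Natural join on year: {(1992, Eve, Argo), (1992, Fay, Argo), (2020, Tai, Beta), (2020, Tai, Omega), (2020, Xia, Beta), (2020, Xia, Omega)}
π[sname, role]: project onto (sname, role) → {(Eve, Argo), (Fay, Argo), (Tai, Beta), (Tai, Omega), (Xia, Beta), (Xia, Omega)}
Filtering on sname != Eve leaves {(Fay, Argo), (Tai, Beta), (Tai, Omega), (Xia, Beta), (Xia, Omega)}.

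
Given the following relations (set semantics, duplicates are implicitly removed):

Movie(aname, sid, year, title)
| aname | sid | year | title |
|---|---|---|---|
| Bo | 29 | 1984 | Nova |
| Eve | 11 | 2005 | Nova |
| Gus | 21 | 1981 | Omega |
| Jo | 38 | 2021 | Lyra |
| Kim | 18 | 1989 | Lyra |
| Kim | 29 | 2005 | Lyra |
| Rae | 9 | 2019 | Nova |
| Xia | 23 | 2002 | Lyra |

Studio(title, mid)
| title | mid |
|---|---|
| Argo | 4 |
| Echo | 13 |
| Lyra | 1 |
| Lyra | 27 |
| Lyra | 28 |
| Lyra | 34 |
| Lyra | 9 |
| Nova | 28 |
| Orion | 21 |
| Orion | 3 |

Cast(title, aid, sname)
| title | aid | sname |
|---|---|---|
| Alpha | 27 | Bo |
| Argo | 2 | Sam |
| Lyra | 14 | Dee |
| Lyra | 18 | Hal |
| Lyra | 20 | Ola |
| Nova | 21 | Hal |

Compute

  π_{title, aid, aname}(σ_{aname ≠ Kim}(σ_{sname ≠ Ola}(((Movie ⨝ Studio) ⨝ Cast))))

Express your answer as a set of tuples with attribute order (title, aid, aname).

{(Lyra, 14, Jo), (Lyra, 14, Xia), (Lyra, 18, Jo), (Lyra, 18, Xia), (Nova, 21, Bo), (Nova, 21, Eve), (Nova, 21, Rae)}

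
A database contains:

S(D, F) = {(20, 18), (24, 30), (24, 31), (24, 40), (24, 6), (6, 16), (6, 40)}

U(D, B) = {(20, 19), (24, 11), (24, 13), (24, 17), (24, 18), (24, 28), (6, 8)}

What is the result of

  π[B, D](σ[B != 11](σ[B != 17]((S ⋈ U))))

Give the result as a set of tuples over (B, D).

Natural join on D: {(20, 18, 19), (24, 30, 11), (24, 30, 13), (24, 30, 17), (24, 30, 18), (24, 30, 28), (24, 31, 11), (24, 31, 13), (24, 31, 17), (24, 31, 18), (24, 31, 28), (24, 40, 11), (24, 40, 13), (24, 40, 17), (24, 40, 18), (24, 40, 28), (24, 6, 11), (24, 6, 13), (24, 6, 17), (24, 6, 18), (24, 6, 28), (6, 16, 8), (6, 40, 8)}
Apply σ_{B != 17}; surviving tuples: {(20, 18, 19), (24, 30, 11), (24, 30, 13), (24, 30, 18), (24, 30, 28), (24, 31, 11), (24, 31, 13), (24, 31, 18), (24, 31, 28), (24, 40, 11), (24, 40, 13), (24, 40, 18), (24, 40, 28), (24, 6, 11), (24, 6, 13), (24, 6, 18), (24, 6, 28), (6, 16, 8), (6, 40, 8)}
Apply σ_{B != 11}; surviving tuples: {(20, 18, 19), (24, 30, 13), (24, 30, 18), (24, 30, 28), (24, 31, 13), (24, 31, 18), (24, 31, 28), (24, 40, 13), (24, 40, 18), (24, 40, 28), (24, 6, 13), (24, 6, 18), (24, 6, 28), (6, 16, 8), (6, 40, 8)}
Keep only column(s) B, D (10 duplicate(s) eliminated): {(13, 24), (18, 24), (19, 20), (28, 24), (8, 6)}

{(13, 24), (18, 24), (19, 20), (28, 24), (8, 6)}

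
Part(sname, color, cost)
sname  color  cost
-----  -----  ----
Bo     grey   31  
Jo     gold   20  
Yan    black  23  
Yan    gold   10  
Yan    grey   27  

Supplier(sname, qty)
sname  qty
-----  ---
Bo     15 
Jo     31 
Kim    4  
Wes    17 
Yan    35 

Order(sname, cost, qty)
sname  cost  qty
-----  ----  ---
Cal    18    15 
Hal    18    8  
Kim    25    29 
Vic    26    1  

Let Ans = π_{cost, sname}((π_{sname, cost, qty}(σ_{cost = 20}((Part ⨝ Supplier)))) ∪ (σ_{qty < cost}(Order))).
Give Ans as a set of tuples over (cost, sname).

{(18, Cal), (18, Hal), (20, Jo), (26, Vic)}

Part ⋈ Supplier (natural join on sname): {(Bo, grey, 31, 15), (Jo, gold, 20, 31), (Yan, black, 23, 35), (Yan, gold, 10, 35), (Yan, grey, 27, 35)}
Selection cost = 20: {(Jo, gold, 20, 31)}
π_{sname, cost, qty} gives {(Jo, 20, 31)}.
Selection qty < cost: {(Cal, 18, 15), (Hal, 18, 8), (Vic, 26, 1)}
Union: {(Jo, 20, 31)} with {(Cal, 18, 15), (Hal, 18, 8), (Vic, 26, 1)} → {(Cal, 18, 15), (Hal, 18, 8), (Jo, 20, 31), (Vic, 26, 1)}
π_{cost, sname} gives {(18, Cal), (18, Hal), (20, Jo), (26, Vic)}.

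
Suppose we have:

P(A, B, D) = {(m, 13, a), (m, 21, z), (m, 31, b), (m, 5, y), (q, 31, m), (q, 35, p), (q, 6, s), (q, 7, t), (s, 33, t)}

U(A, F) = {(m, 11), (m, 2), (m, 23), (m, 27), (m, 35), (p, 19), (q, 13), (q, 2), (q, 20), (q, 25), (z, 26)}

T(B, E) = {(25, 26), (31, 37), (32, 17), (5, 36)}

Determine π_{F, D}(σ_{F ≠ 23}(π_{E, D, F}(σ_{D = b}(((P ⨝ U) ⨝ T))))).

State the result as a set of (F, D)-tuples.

{(11, b), (2, b), (27, b), (35, b)}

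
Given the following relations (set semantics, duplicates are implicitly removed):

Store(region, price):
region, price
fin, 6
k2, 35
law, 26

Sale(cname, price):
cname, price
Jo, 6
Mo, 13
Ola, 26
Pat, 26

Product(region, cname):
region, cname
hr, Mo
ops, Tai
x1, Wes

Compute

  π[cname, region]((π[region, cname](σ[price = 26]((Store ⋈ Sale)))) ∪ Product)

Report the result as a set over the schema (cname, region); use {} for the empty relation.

{(Mo, hr), (Ola, law), (Pat, law), (Tai, ops), (Wes, x1)}

Store ⋈ Sale (natural join on price): {(fin, 6, Jo), (law, 26, Ola), (law, 26, Pat)}
Apply σ_{price = 26}; surviving tuples: {(law, 26, Ola), (law, 26, Pat)}
Projecting to region, cname: {(law, Ola), (law, Pat)}
Taking the union: {(hr, Mo), (law, Ola), (law, Pat), (ops, Tai), (x1, Wes)}
Projecting to cname, region: {(Mo, hr), (Ola, law), (Pat, law), (Tai, ops), (Wes, x1)}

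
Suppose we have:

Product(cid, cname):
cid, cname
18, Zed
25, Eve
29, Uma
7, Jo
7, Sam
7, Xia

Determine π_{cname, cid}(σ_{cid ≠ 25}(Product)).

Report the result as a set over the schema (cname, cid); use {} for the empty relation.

{(Jo, 7), (Sam, 7), (Uma, 29), (Xia, 7), (Zed, 18)}

Apply σ_{cid ≠ 25}; surviving tuples: {(18, Zed), (29, Uma), (7, Jo), (7, Sam), (7, Xia)}
Projecting to cname, cid: {(Jo, 7), (Sam, 7), (Uma, 29), (Xia, 7), (Zed, 18)}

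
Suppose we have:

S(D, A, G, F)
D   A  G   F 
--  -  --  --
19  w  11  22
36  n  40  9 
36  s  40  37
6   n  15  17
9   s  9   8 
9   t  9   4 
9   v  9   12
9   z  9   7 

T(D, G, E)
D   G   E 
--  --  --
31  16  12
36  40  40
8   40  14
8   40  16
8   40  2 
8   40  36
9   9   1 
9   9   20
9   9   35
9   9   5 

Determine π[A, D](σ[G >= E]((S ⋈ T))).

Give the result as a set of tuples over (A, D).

Natural join on D, G: {(36, n, 40, 9, 40), (36, s, 40, 37, 40), (9, s, 9, 8, 1), (9, s, 9, 8, 20), (9, s, 9, 8, 35), (9, s, 9, 8, 5), (9, t, 9, 4, 1), (9, t, 9, 4, 20), (9, t, 9, 4, 35), (9, t, 9, 4, 5), (9, v, 9, 12, 1), (9, v, 9, 12, 20), (9, v, 9, 12, 35), (9, v, 9, 12, 5), (9, z, 9, 7, 1), (9, z, 9, 7, 20), (9, z, 9, 7, 35), (9, z, 9, 7, 5)}
σ[G >= E]: keep tuples satisfying G >= E → {(36, n, 40, 9, 40), (36, s, 40, 37, 40), (9, s, 9, 8, 1), (9, s, 9, 8, 5), (9, t, 9, 4, 1), (9, t, 9, 4, 5), (9, v, 9, 12, 1), (9, v, 9, 12, 5), (9, z, 9, 7, 1), (9, z, 9, 7, 5)}
Keep only column(s) A, D (4 duplicate(s) eliminated): {(n, 36), (s, 36), (s, 9), (t, 9), (v, 9), (z, 9)}

{(n, 36), (s, 36), (s, 9), (t, 9), (v, 9), (z, 9)}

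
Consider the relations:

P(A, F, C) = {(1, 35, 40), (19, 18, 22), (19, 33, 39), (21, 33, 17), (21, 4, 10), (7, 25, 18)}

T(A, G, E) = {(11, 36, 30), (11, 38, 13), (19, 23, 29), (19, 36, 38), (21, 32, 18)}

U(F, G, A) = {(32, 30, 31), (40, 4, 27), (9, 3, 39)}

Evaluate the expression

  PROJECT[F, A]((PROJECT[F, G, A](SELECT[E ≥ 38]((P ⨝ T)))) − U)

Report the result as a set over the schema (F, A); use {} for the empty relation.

Natural join on A: {(19, 18, 22, 23, 29), (19, 18, 22, 36, 38), (19, 33, 39, 23, 29), (19, 33, 39, 36, 38), (21, 33, 17, 32, 18), (21, 4, 10, 32, 18)}
Apply σ_{E ≥ 38}; surviving tuples: {(19, 18, 22, 36, 38), (19, 33, 39, 36, 38)}
Projecting to F, G, A: {(18, 36, 19), (33, 36, 19)}
Difference: {(18, 36, 19), (33, 36, 19)} with {(32, 30, 31), (40, 4, 27), (9, 3, 39)} → {(18, 36, 19), (33, 36, 19)}
Projecting to F, A: {(18, 19), (33, 19)}

{(18, 19), (33, 19)}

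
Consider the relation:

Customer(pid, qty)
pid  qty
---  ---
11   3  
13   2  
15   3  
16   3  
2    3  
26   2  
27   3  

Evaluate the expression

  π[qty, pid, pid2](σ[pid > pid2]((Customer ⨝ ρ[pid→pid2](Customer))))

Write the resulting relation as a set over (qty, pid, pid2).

{(2, 26, 13), (3, 11, 2), (3, 15, 11), (3, 15, 2), (3, 16, 11), (3, 16, 15), (3, 16, 2), (3, 27, 11), (3, 27, 15), (3, 27, 16), (3, 27, 2)}

ρ[pid→pid2]: schema becomes (pid2, qty); tuples unchanged.
Customer ⋈ ρ[pid→pid2](Customer) (natural join on qty): {(11, 3, 11), (11, 3, 15), (11, 3, 16), (11, 3, 2), (11, 3, 27), (13, 2, 13), (13, 2, 26), (15, 3, 11), (15, 3, 15), (15, 3, 16), (15, 3, 2), (15, 3, 27), (16, 3, 11), (16, 3, 15), (16, 3, 16), (16, 3, 2), (16, 3, 27), (2, 3, 11), (2, 3, 15), (2, 3, 16), (2, 3, 2), (2, 3, 27), (26, 2, 13), (26, 2, 26), (27, 3, 11), (27, 3, 15), (27, 3, 16), (27, 3, 2), (27, 3, 27)}
Filtering on pid > pid2 leaves {(11, 3, 2), (15, 3, 11), (15, 3, 2), (16, 3, 11), (16, 3, 15), (16, 3, 2), (26, 2, 13), (27, 3, 11), (27, 3, 15), (27, 3, 16), (27, 3, 2)}.
π_{qty, pid, pid2} gives {(2, 26, 13), (3, 11, 2), (3, 15, 11), (3, 15, 2), (3, 16, 11), (3, 16, 15), (3, 16, 2), (3, 27, 11), (3, 27, 15), (3, 27, 16), (3, 27, 2)}.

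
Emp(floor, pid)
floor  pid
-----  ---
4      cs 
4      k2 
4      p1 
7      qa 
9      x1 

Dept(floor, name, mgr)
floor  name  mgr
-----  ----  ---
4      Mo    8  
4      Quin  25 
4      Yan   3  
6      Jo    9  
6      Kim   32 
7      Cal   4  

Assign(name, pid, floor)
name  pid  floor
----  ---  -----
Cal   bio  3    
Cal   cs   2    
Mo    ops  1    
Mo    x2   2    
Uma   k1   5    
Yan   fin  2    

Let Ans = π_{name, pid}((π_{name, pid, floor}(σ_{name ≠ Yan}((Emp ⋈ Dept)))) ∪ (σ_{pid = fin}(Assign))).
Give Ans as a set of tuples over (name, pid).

Joining Emp and Dept on floor yields {(4, cs, Mo, 8), (4, cs, Quin, 25), (4, cs, Yan, 3), (4, k2, Mo, 8), (4, k2, Quin, 25), (4, k2, Yan, 3), (4, p1, Mo, 8), (4, p1, Quin, 25), (4, p1, Yan, 3), (7, qa, Cal, 4)}.
Apply σ_{name ≠ Yan}; surviving tuples: {(4, cs, Mo, 8), (4, cs, Quin, 25), (4, k2, Mo, 8), (4, k2, Quin, 25), (4, p1, Mo, 8), (4, p1, Quin, 25), (7, qa, Cal, 4)}
Projecting to name, pid, floor: {(Cal, qa, 7), (Mo, cs, 4), (Mo, k2, 4), (Mo, p1, 4), (Quin, cs, 4), (Quin, k2, 4), (Quin, p1, 4)}
Apply σ_{pid = fin}; surviving tuples: {(Yan, fin, 2)}
Union: {(Cal, qa, 7), (Mo, cs, 4), (Mo, k2, 4), (Mo, p1, 4), (Quin, cs, 4), (Quin, k2, 4), (Quin, p1, 4)} with {(Yan, fin, 2)} → {(Cal, qa, 7), (Mo, cs, 4), (Mo, k2, 4), (Mo, p1, 4), (Quin, cs, 4), (Quin, k2, 4), (Quin, p1, 4), (Yan, fin, 2)}
Projecting to name, pid: {(Cal, qa), (Mo, cs), (Mo, k2), (Mo, p1), (Quin, cs), (Quin, k2), (Quin, p1), (Yan, fin)}

{(Cal, qa), (Mo, cs), (Mo, k2), (Mo, p1), (Quin, cs), (Quin, k2), (Quin, p1), (Yan, fin)}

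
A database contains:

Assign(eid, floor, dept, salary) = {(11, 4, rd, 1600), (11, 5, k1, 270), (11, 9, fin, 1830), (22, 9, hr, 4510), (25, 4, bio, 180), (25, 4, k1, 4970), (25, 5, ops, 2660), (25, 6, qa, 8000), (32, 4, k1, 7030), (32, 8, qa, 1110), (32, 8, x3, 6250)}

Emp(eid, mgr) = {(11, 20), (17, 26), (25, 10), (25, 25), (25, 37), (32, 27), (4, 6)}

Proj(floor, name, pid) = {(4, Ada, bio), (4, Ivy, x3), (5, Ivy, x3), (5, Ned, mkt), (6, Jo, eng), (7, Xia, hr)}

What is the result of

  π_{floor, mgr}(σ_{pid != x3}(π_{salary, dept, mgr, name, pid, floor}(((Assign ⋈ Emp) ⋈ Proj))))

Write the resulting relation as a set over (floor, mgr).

{(4, 10), (4, 20), (4, 25), (4, 27), (4, 37), (5, 10), (5, 20), (5, 25), (5, 37), (6, 10), (6, 25), (6, 37)}

Joining Assign and Emp on eid yields {(11, 4, rd, 1600, 20), (11, 5, k1, 270, 20), (11, 9, fin, 1830, 20), (25, 4, bio, 180, 10), (25, 4, bio, 180, 25), (25, 4, bio, 180, 37), (25, 4, k1, 4970, 10), (25, 4, k1, 4970, 25), (25, 4, k1, 4970, 37), (25, 5, ops, 2660, 10), (25, 5, ops, 2660, 25), (25, 5, ops, 2660, 37), (25, 6, qa, 8000, 10), (25, 6, qa, 8000, 25), (25, 6, qa, 8000, 37), (32, 4, k1, 7030, 27), (32, 8, qa, 1110, 27), (32, 8, x3, 6250, 27)}.
Joining (Assign ⋈ Emp) and Proj on floor yields {(11, 4, rd, 1600, 20, Ada, bio), (11, 4, rd, 1600, 20, Ivy, x3), (11, 5, k1, 270, 20, Ivy, x3), (11, 5, k1, 270, 20, Ned, mkt), (25, 4, bio, 180, 10, Ada, bio), (25, 4, bio, 180, 10, Ivy, x3), (25, 4, bio, 180, 25, Ada, bio), (25, 4, bio, 180, 25, Ivy, x3), (25, 4, bio, 180, 37, Ada, bio), (25, 4, bio, 180, 37, Ivy, x3), (25, 4, k1, 4970, 10, Ada, bio), (25, 4, k1, 4970, 10, Ivy, x3), (25, 4, k1, 4970, 25, Ada, bio), (25, 4, k1, 4970, 25, Ivy, x3), (25, 4, k1, 4970, 37, Ada, bio), (25, 4, k1, 4970, 37, Ivy, x3), (25, 5, ops, 2660, 10, Ivy, x3), (25, 5, ops, 2660, 10, Ned, mkt), (25, 5, ops, 2660, 25, Ivy, x3), (25, 5, ops, 2660, 25, Ned, mkt), (25, 5, ops, 2660, 37, Ivy, x3), (25, 5, ops, 2660, 37, Ned, mkt), (25, 6, qa, 8000, 10, Jo, eng), (25, 6, qa, 8000, 25, Jo, eng), (25, 6, qa, 8000, 37, Jo, eng), (32, 4, k1, 7030, 27, Ada, bio), (32, 4, k1, 7030, 27, Ivy, x3)}.
π[salary, dept, mgr, name, pid, floor]: project onto (salary, dept, mgr, name, pid, floor) → {(1600, rd, 20, Ada, bio, 4), (1600, rd, 20, Ivy, x3, 4), (180, bio, 10, Ada, bio, 4), (180, bio, 10, Ivy, x3, 4), (180, bio, 25, Ada, bio, 4), (180, bio, 25, Ivy, x3, 4), (180, bio, 37, Ada, bio, 4), (180, bio, 37, Ivy, x3, 4), (2660, ops, 10, Ivy, x3, 5), (2660, ops, 10, Ned, mkt, 5), (2660, ops, 25, Ivy, x3, 5), (2660, ops, 25, Ned, mkt, 5), (2660, ops, 37, Ivy, x3, 5), (2660, ops, 37, Ned, mkt, 5), (270, k1, 20, Ivy, x3, 5), (270, k1, 20, Ned, mkt, 5), (4970, k1, 10, Ada, bio, 4), (4970, k1, 10, Ivy, x3, 4), (4970, k1, 25, Ada, bio, 4), (4970, k1, 25, Ivy, x3, 4), (4970, k1, 37, Ada, bio, 4), (4970, k1, 37, Ivy, x3, 4), (7030, k1, 27, Ada, bio, 4), (7030, k1, 27, Ivy, x3, 4), (8000, qa, 10, Jo, eng, 6), (8000, qa, 25, Jo, eng, 6), (8000, qa, 37, Jo, eng, 6)}
Apply σ_{pid != x3}; surviving tuples: {(1600, rd, 20, Ada, bio, 4), (180, bio, 10, Ada, bio, 4), (180, bio, 25, Ada, bio, 4), (180, bio, 37, Ada, bio, 4), (2660, ops, 10, Ned, mkt, 5), (2660, ops, 25, Ned, mkt, 5), (2660, ops, 37, Ned, mkt, 5), (270, k1, 20, Ned, mkt, 5), (4970, k1, 10, Ada, bio, 4), (4970, k1, 25, Ada, bio, 4), (4970, k1, 37, Ada, bio, 4), (7030, k1, 27, Ada, bio, 4), (8000, qa, 10, Jo, eng, 6), (8000, qa, 25, Jo, eng, 6), (8000, qa, 37, Jo, eng, 6)}
π[floor, mgr]: project onto (floor, mgr) (3 duplicate(s) eliminated) → {(4, 10), (4, 20), (4, 25), (4, 27), (4, 37), (5, 10), (5, 20), (5, 25), (5, 37), (6, 10), (6, 25), (6, 37)}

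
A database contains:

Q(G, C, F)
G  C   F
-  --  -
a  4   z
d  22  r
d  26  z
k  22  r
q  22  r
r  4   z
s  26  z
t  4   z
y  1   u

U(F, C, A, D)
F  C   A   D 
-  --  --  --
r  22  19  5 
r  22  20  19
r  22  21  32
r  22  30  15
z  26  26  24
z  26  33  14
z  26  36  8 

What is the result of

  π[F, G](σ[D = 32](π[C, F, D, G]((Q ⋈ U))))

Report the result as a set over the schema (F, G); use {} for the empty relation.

{(r, d), (r, k), (r, q)}

Joining Q and U on C, F yields {(d, 22, r, 19, 5), (d, 22, r, 20, 19), (d, 22, r, 21, 32), (d, 22, r, 30, 15), (d, 26, z, 26, 24), (d, 26, z, 33, 14), (d, 26, z, 36, 8), (k, 22, r, 19, 5), (k, 22, r, 20, 19), (k, 22, r, 21, 32), (k, 22, r, 30, 15), (q, 22, r, 19, 5), (q, 22, r, 20, 19), (q, 22, r, 21, 32), (q, 22, r, 30, 15), (s, 26, z, 26, 24), (s, 26, z, 33, 14), (s, 26, z, 36, 8)}.
π_{C, F, D, G} gives {(22, r, 15, d), (22, r, 15, k), (22, r, 15, q), (22, r, 19, d), (22, r, 19, k), (22, r, 19, q), (22, r, 32, d), (22, r, 32, k), (22, r, 32, q), (22, r, 5, d), (22, r, 5, k), (22, r, 5, q), (26, z, 14, d), (26, z, 14, s), (26, z, 24, d), (26, z, 24, s), (26, z, 8, d), (26, z, 8, s)}.
Filtering on D = 32 leaves {(22, r, 32, d), (22, r, 32, k), (22, r, 32, q)}.
π_{F, G} gives {(r, d), (r, k), (r, q)}.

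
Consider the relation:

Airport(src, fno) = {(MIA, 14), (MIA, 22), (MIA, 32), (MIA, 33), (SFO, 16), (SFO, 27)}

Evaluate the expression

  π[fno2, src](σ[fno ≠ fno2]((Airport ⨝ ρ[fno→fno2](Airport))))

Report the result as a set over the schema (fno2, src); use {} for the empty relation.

ρ[fno→fno2]: schema becomes (src, fno2); tuples unchanged.
Joining Airport and ρ[fno→fno2](Airport) on src yields {(MIA, 14, 14), (MIA, 14, 22), (MIA, 14, 32), (MIA, 14, 33), (MIA, 22, 14), (MIA, 22, 22), (MIA, 22, 32), (MIA, 22, 33), (MIA, 32, 14), (MIA, 32, 22), (MIA, 32, 32), (MIA, 32, 33), (MIA, 33, 14), (MIA, 33, 22), (MIA, 33, 32), (MIA, 33, 33), (SFO, 16, 16), (SFO, 16, 27), (SFO, 27, 16), (SFO, 27, 27)}.
Apply σ_{fno ≠ fno2}; surviving tuples: {(MIA, 14, 22), (MIA, 14, 32), (MIA, 14, 33), (MIA, 22, 14), (MIA, 22, 32), (MIA, 22, 33), (MIA, 32, 14), (MIA, 32, 22), (MIA, 32, 33), (MIA, 33, 14), (MIA, 33, 22), (MIA, 33, 32), (SFO, 16, 27), (SFO, 27, 16)}
π_{fno2, src} gives {(14, MIA), (16, SFO), (22, MIA), (27, SFO), (32, MIA), (33, MIA)} (8 duplicate(s) eliminated).

{(14, MIA), (16, SFO), (22, MIA), (27, SFO), (32, MIA), (33, MIA)}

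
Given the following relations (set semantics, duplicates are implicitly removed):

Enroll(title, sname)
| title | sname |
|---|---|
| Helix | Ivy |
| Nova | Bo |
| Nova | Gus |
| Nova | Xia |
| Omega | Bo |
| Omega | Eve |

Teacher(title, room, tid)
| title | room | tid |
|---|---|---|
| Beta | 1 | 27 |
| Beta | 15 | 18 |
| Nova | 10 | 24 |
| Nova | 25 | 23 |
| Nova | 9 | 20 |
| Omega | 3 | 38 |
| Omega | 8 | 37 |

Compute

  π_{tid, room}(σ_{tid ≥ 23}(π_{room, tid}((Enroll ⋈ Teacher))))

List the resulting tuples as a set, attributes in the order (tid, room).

{(23, 25), (24, 10), (37, 8), (38, 3)}

Enroll ⋈ Teacher (natural join on title): {(Nova, Bo, 10, 24), (Nova, Bo, 25, 23), (Nova, Bo, 9, 20), (Nova, Gus, 10, 24), (Nova, Gus, 25, 23), (Nova, Gus, 9, 20), (Nova, Xia, 10, 24), (Nova, Xia, 25, 23), (Nova, Xia, 9, 20), (Omega, Bo, 3, 38), (Omega, Bo, 8, 37), (Omega, Eve, 3, 38), (Omega, Eve, 8, 37)}
Projecting to room, tid (8 duplicate(s) eliminated): {(10, 24), (25, 23), (3, 38), (8, 37), (9, 20)}
σ[tid ≥ 23]: keep tuples satisfying tid ≥ 23 → {(10, 24), (25, 23), (3, 38), (8, 37)}
Projecting to tid, room: {(23, 25), (24, 10), (37, 8), (38, 3)}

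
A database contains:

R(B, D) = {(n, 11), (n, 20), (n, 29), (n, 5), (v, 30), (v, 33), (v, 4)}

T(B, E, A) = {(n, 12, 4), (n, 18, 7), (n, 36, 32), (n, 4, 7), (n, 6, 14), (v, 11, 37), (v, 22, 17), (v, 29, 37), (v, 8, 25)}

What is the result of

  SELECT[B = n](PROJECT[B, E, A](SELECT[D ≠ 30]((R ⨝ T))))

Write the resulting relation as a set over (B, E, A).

Joining R and T on B yields {(n, 11, 12, 4), (n, 11, 18, 7), (n, 11, 36, 32), (n, 11, 4, 7), (n, 11, 6, 14), (n, 20, 12, 4), (n, 20, 18, 7), (n, 20, 36, 32), (n, 20, 4, 7), (n, 20, 6, 14), (n, 29, 12, 4), (n, 29, 18, 7), (n, 29, 36, 32), (n, 29, 4, 7), (n, 29, 6, 14), (n, 5, 12, 4), (n, 5, 18, 7), (n, 5, 36, 32), (n, 5, 4, 7), (n, 5, 6, 14), (v, 30, 11, 37), (v, 30, 22, 17), (v, 30, 29, 37), (v, 30, 8, 25), (v, 33, 11, 37), (v, 33, 22, 17), (v, 33, 29, 37), (v, 33, 8, 25), (v, 4, 11, 37), (v, 4, 22, 17), (v, 4, 29, 37), (v, 4, 8, 25)}.
σ[D ≠ 30]: keep tuples satisfying D ≠ 30 → {(n, 11, 12, 4), (n, 11, 18, 7), (n, 11, 36, 32), (n, 11, 4, 7), (n, 11, 6, 14), (n, 20, 12, 4), (n, 20, 18, 7), (n, 20, 36, 32), (n, 20, 4, 7), (n, 20, 6, 14), (n, 29, 12, 4), (n, 29, 18, 7), (n, 29, 36, 32), (n, 29, 4, 7), (n, 29, 6, 14), (n, 5, 12, 4), (n, 5, 18, 7), (n, 5, 36, 32), (n, 5, 4, 7), (n, 5, 6, 14), (v, 33, 11, 37), (v, 33, 22, 17), (v, 33, 29, 37), (v, 33, 8, 25), (v, 4, 11, 37), (v, 4, 22, 17), (v, 4, 29, 37), (v, 4, 8, 25)}
π_{B, E, A} gives {(n, 12, 4), (n, 18, 7), (n, 36, 32), (n, 4, 7), (n, 6, 14), (v, 11, 37), (v, 22, 17), (v, 29, 37), (v, 8, 25)} (19 duplicate(s) eliminated).
σ[B = n]: keep tuples satisfying B = n → {(n, 12, 4), (n, 18, 7), (n, 36, 32), (n, 4, 7), (n, 6, 14)}

{(n, 12, 4), (n, 18, 7), (n, 36, 32), (n, 4, 7), (n, 6, 14)}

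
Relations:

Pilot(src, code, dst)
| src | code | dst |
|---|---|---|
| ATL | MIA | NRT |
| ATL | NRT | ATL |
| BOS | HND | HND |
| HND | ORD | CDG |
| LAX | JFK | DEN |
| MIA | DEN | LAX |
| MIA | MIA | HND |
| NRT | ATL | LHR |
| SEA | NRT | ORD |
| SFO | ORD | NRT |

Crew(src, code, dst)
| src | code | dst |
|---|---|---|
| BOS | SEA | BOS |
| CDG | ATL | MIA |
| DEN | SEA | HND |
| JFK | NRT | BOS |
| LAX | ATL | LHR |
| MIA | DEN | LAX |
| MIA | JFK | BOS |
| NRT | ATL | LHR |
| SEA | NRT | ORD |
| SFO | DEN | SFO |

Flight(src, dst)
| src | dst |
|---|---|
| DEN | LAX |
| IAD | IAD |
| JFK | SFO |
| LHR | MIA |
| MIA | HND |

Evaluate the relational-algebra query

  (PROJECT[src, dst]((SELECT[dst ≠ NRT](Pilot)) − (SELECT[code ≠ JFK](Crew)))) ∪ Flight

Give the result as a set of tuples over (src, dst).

Apply σ_{dst ≠ NRT}; surviving tuples: {(ATL, NRT, ATL), (BOS, HND, HND), (HND, ORD, CDG), (LAX, JFK, DEN), (MIA, DEN, LAX), (MIA, MIA, HND), (NRT, ATL, LHR), (SEA, NRT, ORD)}
Apply σ_{code ≠ JFK}; surviving tuples: {(BOS, SEA, BOS), (CDG, ATL, MIA), (DEN, SEA, HND), (JFK, NRT, BOS), (LAX, ATL, LHR), (MIA, DEN, LAX), (NRT, ATL, LHR), (SEA, NRT, ORD), (SFO, DEN, SFO)}
Taking the difference: {(ATL, NRT, ATL), (BOS, HND, HND), (HND, ORD, CDG), (LAX, JFK, DEN), (MIA, MIA, HND)}
Keep only column(s) src, dst: {(ATL, ATL), (BOS, HND), (HND, CDG), (LAX, DEN), (MIA, HND)}
Taking the union: {(ATL, ATL), (BOS, HND), (DEN, LAX), (HND, CDG), (IAD, IAD), (JFK, SFO), (LAX, DEN), (LHR, MIA), (MIA, HND)}

{(ATL, ATL), (BOS, HND), (DEN, LAX), (HND, CDG), (IAD, IAD), (JFK, SFO), (LAX, DEN), (LHR, MIA), (MIA, HND)}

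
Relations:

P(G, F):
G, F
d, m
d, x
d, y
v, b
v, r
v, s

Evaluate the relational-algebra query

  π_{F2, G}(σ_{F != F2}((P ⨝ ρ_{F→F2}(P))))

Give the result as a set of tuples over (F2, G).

{(b, v), (m, d), (r, v), (s, v), (x, d), (y, d)}

ρ[F→F2]: schema becomes (G, F2); tuples unchanged.
Natural join on G: {(d, m, m), (d, m, x), (d, m, y), (d, x, m), (d, x, x), (d, x, y), (d, y, m), (d, y, x), (d, y, y), (v, b, b), (v, b, r), (v, b, s), (v, r, b), (v, r, r), (v, r, s), (v, s, b), (v, s, r), (v, s, s)}
σ[F != F2]: keep tuples satisfying F != F2 → {(d, m, x), (d, m, y), (d, x, m), (d, x, y), (d, y, m), (d, y, x), (v, b, r), (v, b, s), (v, r, b), (v, r, s), (v, s, b), (v, s, r)}
Keep only column(s) F2, G (6 duplicate(s) eliminated): {(b, v), (m, d), (r, v), (s, v), (x, d), (y, d)}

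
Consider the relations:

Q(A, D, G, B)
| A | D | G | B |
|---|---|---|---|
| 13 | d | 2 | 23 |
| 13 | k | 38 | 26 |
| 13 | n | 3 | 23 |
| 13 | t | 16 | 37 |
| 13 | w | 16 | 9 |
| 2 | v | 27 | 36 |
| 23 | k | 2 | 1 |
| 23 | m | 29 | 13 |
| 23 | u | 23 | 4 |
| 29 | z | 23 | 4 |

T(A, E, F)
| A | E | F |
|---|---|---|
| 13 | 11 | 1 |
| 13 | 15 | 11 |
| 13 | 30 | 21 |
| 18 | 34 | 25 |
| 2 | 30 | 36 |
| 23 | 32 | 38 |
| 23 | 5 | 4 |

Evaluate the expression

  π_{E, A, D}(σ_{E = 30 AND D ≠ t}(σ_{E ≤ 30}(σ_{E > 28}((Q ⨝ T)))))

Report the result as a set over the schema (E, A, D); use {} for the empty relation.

{(30, 13, d), (30, 13, k), (30, 13, n), (30, 13, w), (30, 2, v)}

Natural join on A: {(13, d, 2, 23, 11, 1), (13, d, 2, 23, 15, 11), (13, d, 2, 23, 30, 21), (13, k, 38, 26, 11, 1), (13, k, 38, 26, 15, 11), (13, k, 38, 26, 30, 21), (13, n, 3, 23, 11, 1), (13, n, 3, 23, 15, 11), (13, n, 3, 23, 30, 21), (13, t, 16, 37, 11, 1), (13, t, 16, 37, 15, 11), (13, t, 16, 37, 30, 21), (13, w, 16, 9, 11, 1), (13, w, 16, 9, 15, 11), (13, w, 16, 9, 30, 21), (2, v, 27, 36, 30, 36), (23, k, 2, 1, 32, 38), (23, k, 2, 1, 5, 4), (23, m, 29, 13, 32, 38), (23, m, 29, 13, 5, 4), (23, u, 23, 4, 32, 38), (23, u, 23, 4, 5, 4)}
Selection E > 28: {(13, d, 2, 23, 30, 21), (13, k, 38, 26, 30, 21), (13, n, 3, 23, 30, 21), (13, t, 16, 37, 30, 21), (13, w, 16, 9, 30, 21), (2, v, 27, 36, 30, 36), (23, k, 2, 1, 32, 38), (23, m, 29, 13, 32, 38), (23, u, 23, 4, 32, 38)}
Selection E ≤ 30: {(13, d, 2, 23, 30, 21), (13, k, 38, 26, 30, 21), (13, n, 3, 23, 30, 21), (13, t, 16, 37, 30, 21), (13, w, 16, 9, 30, 21), (2, v, 27, 36, 30, 36)}
Selection E = 30 AND D ≠ t: {(13, d, 2, 23, 30, 21), (13, k, 38, 26, 30, 21), (13, n, 3, 23, 30, 21), (13, w, 16, 9, 30, 21), (2, v, 27, 36, 30, 36)}
π_{E, A, D} gives {(30, 13, d), (30, 13, k), (30, 13, n), (30, 13, w), (30, 2, v)}.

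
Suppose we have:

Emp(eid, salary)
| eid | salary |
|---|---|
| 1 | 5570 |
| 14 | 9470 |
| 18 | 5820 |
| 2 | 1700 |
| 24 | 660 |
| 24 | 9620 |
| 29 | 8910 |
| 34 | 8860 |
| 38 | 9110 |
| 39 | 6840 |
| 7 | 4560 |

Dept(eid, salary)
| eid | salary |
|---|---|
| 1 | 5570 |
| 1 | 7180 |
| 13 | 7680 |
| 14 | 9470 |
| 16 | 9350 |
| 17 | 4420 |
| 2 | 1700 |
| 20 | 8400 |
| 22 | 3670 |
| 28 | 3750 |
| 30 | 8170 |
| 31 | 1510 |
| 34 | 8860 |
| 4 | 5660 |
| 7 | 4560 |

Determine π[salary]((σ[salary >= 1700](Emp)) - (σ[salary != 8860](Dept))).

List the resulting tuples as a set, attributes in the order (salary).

{5820, 6840, 8860, 8910, 9110, 9620}

Apply σ_{salary >= 1700}; surviving tuples: {(1, 5570), (14, 9470), (18, 5820), (2, 1700), (24, 9620), (29, 8910), (34, 8860), (38, 9110), (39, 6840), (7, 4560)}
Apply σ_{salary != 8860}; surviving tuples: {(1, 5570), (1, 7180), (13, 7680), (14, 9470), (16, 9350), (17, 4420), (2, 1700), (20, 8400), (22, 3670), (28, 3750), (30, 8170), (31, 1510), (4, 5660), (7, 4560)}
Difference: {(1, 5570), (14, 9470), (18, 5820), (2, 1700), (24, 9620), (29, 8910), (34, 8860), (38, 9110), (39, 6840), (7, 4560)} with {(1, 5570), (1, 7180), (13, 7680), (14, 9470), (16, 9350), (17, 4420), (2, 1700), (20, 8400), (22, 3670), (28, 3750), (30, 8170), (31, 1510), (4, 5660), (7, 4560)} → {(18, 5820), (24, 9620), (29, 8910), (34, 8860), (38, 9110), (39, 6840)}
Projecting to salary: {5820, 6840, 8860, 8910, 9110, 9620}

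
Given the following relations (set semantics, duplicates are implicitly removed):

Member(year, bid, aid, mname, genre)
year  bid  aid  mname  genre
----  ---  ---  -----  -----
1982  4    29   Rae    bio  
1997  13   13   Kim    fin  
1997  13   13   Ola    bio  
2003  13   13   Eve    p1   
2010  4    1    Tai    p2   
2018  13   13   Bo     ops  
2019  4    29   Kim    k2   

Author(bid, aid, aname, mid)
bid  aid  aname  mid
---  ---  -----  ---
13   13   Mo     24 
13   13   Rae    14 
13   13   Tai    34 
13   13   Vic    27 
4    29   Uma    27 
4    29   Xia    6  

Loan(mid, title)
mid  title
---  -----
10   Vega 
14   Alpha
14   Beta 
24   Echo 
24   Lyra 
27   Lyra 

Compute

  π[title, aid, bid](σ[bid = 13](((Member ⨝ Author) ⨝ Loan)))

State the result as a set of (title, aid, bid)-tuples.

Joining Member and Author on bid, aid yields {(1982, 4, 29, Rae, bio, Uma, 27), (1982, 4, 29, Rae, bio, Xia, 6), (1997, 13, 13, Kim, fin, Mo, 24), (1997, 13, 13, Kim, fin, Rae, 14), (1997, 13, 13, Kim, fin, Tai, 34), (1997, 13, 13, Kim, fin, Vic, 27), (1997, 13, 13, Ola, bio, Mo, 24), (1997, 13, 13, Ola, bio, Rae, 14), (1997, 13, 13, Ola, bio, Tai, 34), (1997, 13, 13, Ola, bio, Vic, 27), (2003, 13, 13, Eve, p1, Mo, 24), (2003, 13, 13, Eve, p1, Rae, 14), (2003, 13, 13, Eve, p1, Tai, 34), (2003, 13, 13, Eve, p1, Vic, 27), (2018, 13, 13, Bo, ops, Mo, 24), (2018, 13, 13, Bo, ops, Rae, 14), (2018, 13, 13, Bo, ops, Tai, 34), (2018, 13, 13, Bo, ops, Vic, 27), (2019, 4, 29, Kim, k2, Uma, 27), (2019, 4, 29, Kim, k2, Xia, 6)}.
Joining (Member ⨝ Author) and Loan on mid yields {(1982, 4, 29, Rae, bio, Uma, 27, Lyra), (1997, 13, 13, Kim, fin, Mo, 24, Echo), (1997, 13, 13, Kim, fin, Mo, 24, Lyra), (1997, 13, 13, Kim, fin, Rae, 14, Alpha), (1997, 13, 13, Kim, fin, Rae, 14, Beta), (1997, 13, 13, Kim, fin, Vic, 27, Lyra), (1997, 13, 13, Ola, bio, Mo, 24, Echo), (1997, 13, 13, Ola, bio, Mo, 24, Lyra), (1997, 13, 13, Ola, bio, Rae, 14, Alpha), (1997, 13, 13, Ola, bio, Rae, 14, Beta), (1997, 13, 13, Ola, bio, Vic, 27, Lyra), (2003, 13, 13, Eve, p1, Mo, 24, Echo), (2003, 13, 13, Eve, p1, Mo, 24, Lyra), (2003, 13, 13, Eve, p1, Rae, 14, Alpha), (2003, 13, 13, Eve, p1, Rae, 14, Beta), (2003, 13, 13, Eve, p1, Vic, 27, Lyra), (2018, 13, 13, Bo, ops, Mo, 24, Echo), (2018, 13, 13, Bo, ops, Mo, 24, Lyra), (2018, 13, 13, Bo, ops, Rae, 14, Alpha), (2018, 13, 13, Bo, ops, Rae, 14, Beta), (2018, 13, 13, Bo, ops, Vic, 27, Lyra), (2019, 4, 29, Kim, k2, Uma, 27, Lyra)}.
σ[bid = 13]: keep tuples satisfying bid = 13 → {(1997, 13, 13, Kim, fin, Mo, 24, Echo), (1997, 13, 13, Kim, fin, Mo, 24, Lyra), (1997, 13, 13, Kim, fin, Rae, 14, Alpha), (1997, 13, 13, Kim, fin, Rae, 14, Beta), (1997, 13, 13, Kim, fin, Vic, 27, Lyra), (1997, 13, 13, Ola, bio, Mo, 24, Echo), (1997, 13, 13, Ola, bio, Mo, 24, Lyra), (1997, 13, 13, Ola, bio, Rae, 14, Alpha), (1997, 13, 13, Ola, bio, Rae, 14, Beta), (1997, 13, 13, Ola, bio, Vic, 27, Lyra), (2003, 13, 13, Eve, p1, Mo, 24, Echo), (2003, 13, 13, Eve, p1, Mo, 24, Lyra), (2003, 13, 13, Eve, p1, Rae, 14, Alpha), (2003, 13, 13, Eve, p1, Rae, 14, Beta), (2003, 13, 13, Eve, p1, Vic, 27, Lyra), (2018, 13, 13, Bo, ops, Mo, 24, Echo), (2018, 13, 13, Bo, ops, Mo, 24, Lyra), (2018, 13, 13, Bo, ops, Rae, 14, Alpha), (2018, 13, 13, Bo, ops, Rae, 14, Beta), (2018, 13, 13, Bo, ops, Vic, 27, Lyra)}
Keep only column(s) title, aid, bid (16 duplicate(s) eliminated): {(Alpha, 13, 13), (Beta, 13, 13), (Echo, 13, 13), (Lyra, 13, 13)}

{(Alpha, 13, 13), (Beta, 13, 13), (Echo, 13, 13), (Lyra, 13, 13)}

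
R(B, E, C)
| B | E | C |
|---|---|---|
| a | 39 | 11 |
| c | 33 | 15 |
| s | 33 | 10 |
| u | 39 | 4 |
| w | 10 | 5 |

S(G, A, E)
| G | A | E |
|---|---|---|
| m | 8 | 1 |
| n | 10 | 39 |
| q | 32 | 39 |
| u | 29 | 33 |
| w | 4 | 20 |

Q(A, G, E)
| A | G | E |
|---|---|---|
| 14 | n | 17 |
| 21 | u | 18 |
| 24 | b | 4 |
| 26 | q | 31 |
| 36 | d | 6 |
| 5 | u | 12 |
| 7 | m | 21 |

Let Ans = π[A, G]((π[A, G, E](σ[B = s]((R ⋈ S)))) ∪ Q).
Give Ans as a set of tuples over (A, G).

Natural join on E: {(a, 39, 11, n, 10), (a, 39, 11, q, 32), (c, 33, 15, u, 29), (s, 33, 10, u, 29), (u, 39, 4, n, 10), (u, 39, 4, q, 32)}
σ[B = s]: keep tuples satisfying B = s → {(s, 33, 10, u, 29)}
π_{A, G, E} gives {(29, u, 33)}.
Union: {(29, u, 33)} with {(14, n, 17), (21, u, 18), (24, b, 4), (26, q, 31), (36, d, 6), (5, u, 12), (7, m, 21)} → {(14, n, 17), (21, u, 18), (24, b, 4), (26, q, 31), (29, u, 33), (36, d, 6), (5, u, 12), (7, m, 21)}
π_{A, G} gives {(14, n), (21, u), (24, b), (26, q), (29, u), (36, d), (5, u), (7, m)}.

{(14, n), (21, u), (24, b), (26, q), (29, u), (36, d), (5, u), (7, m)}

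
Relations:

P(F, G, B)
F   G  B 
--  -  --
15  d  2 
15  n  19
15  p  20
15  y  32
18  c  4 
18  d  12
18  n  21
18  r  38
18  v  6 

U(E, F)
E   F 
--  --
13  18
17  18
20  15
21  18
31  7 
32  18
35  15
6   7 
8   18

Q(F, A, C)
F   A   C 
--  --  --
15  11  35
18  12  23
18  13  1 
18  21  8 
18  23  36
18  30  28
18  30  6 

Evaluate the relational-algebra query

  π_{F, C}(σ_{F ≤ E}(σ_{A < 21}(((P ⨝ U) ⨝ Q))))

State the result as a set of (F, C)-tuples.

{(15, 35), (18, 1), (18, 23)}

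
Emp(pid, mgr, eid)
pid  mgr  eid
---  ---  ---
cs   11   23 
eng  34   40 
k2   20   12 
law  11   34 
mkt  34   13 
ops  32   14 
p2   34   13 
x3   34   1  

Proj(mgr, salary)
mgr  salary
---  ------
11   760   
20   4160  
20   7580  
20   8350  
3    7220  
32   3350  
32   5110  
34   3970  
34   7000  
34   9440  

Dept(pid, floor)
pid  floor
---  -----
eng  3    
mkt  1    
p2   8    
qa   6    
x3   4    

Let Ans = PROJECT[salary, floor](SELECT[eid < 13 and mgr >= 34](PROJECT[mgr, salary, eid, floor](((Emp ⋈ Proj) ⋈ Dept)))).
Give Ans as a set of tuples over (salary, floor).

{(3970, 4), (7000, 4), (9440, 4)}

Natural join on mgr: {(cs, 11, 23, 760), (eng, 34, 40, 3970), (eng, 34, 40, 7000), (eng, 34, 40, 9440), (k2, 20, 12, 4160), (k2, 20, 12, 7580), (k2, 20, 12, 8350), (law, 11, 34, 760), (mkt, 34, 13, 3970), (mkt, 34, 13, 7000), (mkt, 34, 13, 9440), (ops, 32, 14, 3350), (ops, 32, 14, 5110), (p2, 34, 13, 3970), (p2, 34, 13, 7000), (p2, 34, 13, 9440), (x3, 34, 1, 3970), (x3, 34, 1, 7000), (x3, 34, 1, 9440)}
Natural join on pid: {(eng, 34, 40, 3970, 3), (eng, 34, 40, 7000, 3), (eng, 34, 40, 9440, 3), (mkt, 34, 13, 3970, 1), (mkt, 34, 13, 7000, 1), (mkt, 34, 13, 9440, 1), (p2, 34, 13, 3970, 8), (p2, 34, 13, 7000, 8), (p2, 34, 13, 9440, 8), (x3, 34, 1, 3970, 4), (x3, 34, 1, 7000, 4), (x3, 34, 1, 9440, 4)}
π_{mgr, salary, eid, floor} gives {(34, 3970, 1, 4), (34, 3970, 13, 1), (34, 3970, 13, 8), (34, 3970, 40, 3), (34, 7000, 1, 4), (34, 7000, 13, 1), (34, 7000, 13, 8), (34, 7000, 40, 3), (34, 9440, 1, 4), (34, 9440, 13, 1), (34, 9440, 13, 8), (34, 9440, 40, 3)}.
Apply σ_{eid < 13 and mgr >= 34}; surviving tuples: {(34, 3970, 1, 4), (34, 7000, 1, 4), (34, 9440, 1, 4)}
π_{salary, floor} gives {(3970, 4), (7000, 4), (9440, 4)}.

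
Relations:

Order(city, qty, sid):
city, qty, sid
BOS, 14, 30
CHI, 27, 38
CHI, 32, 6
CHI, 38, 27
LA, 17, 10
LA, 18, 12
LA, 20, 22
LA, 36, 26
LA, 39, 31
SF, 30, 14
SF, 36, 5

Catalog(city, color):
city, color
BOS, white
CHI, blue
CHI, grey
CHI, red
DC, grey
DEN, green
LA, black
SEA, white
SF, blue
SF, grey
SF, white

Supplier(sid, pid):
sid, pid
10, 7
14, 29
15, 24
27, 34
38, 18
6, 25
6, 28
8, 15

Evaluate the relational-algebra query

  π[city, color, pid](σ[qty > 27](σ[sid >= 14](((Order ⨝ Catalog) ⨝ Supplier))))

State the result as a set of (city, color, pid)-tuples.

Order ⋈ Catalog (natural join on city): {(BOS, 14, 30, white), (CHI, 27, 38, blue), (CHI, 27, 38, grey), (CHI, 27, 38, red), (CHI, 32, 6, blue), (CHI, 32, 6, grey), (CHI, 32, 6, red), (CHI, 38, 27, blue), (CHI, 38, 27, grey), (CHI, 38, 27, red), (LA, 17, 10, black), (LA, 18, 12, black), (LA, 20, 22, black), (LA, 36, 26, black), (LA, 39, 31, black), (SF, 30, 14, blue), (SF, 30, 14, grey), (SF, 30, 14, white), (SF, 36, 5, blue), (SF, 36, 5, grey), (SF, 36, 5, white)}
(Order ⨝ Catalog) ⋈ Supplier (natural join on sid): {(CHI, 27, 38, blue, 18), (CHI, 27, 38, grey, 18), (CHI, 27, 38, red, 18), (CHI, 32, 6, blue, 25), (CHI, 32, 6, blue, 28), (CHI, 32, 6, grey, 25), (CHI, 32, 6, grey, 28), (CHI, 32, 6, red, 25), (CHI, 32, 6, red, 28), (CHI, 38, 27, blue, 34), (CHI, 38, 27, grey, 34), (CHI, 38, 27, red, 34), (LA, 17, 10, black, 7), (SF, 30, 14, blue, 29), (SF, 30, 14, grey, 29), (SF, 30, 14, white, 29)}
σ[sid >= 14]: keep tuples satisfying sid >= 14 → {(CHI, 27, 38, blue, 18), (CHI, 27, 38, grey, 18), (CHI, 27, 38, red, 18), (CHI, 38, 27, blue, 34), (CHI, 38, 27, grey, 34), (CHI, 38, 27, red, 34), (SF, 30, 14, blue, 29), (SF, 30, 14, grey, 29), (SF, 30, 14, white, 29)}
σ[qty > 27]: keep tuples satisfying qty > 27 → {(CHI, 38, 27, blue, 34), (CHI, 38, 27, grey, 34), (CHI, 38, 27, red, 34), (SF, 30, 14, blue, 29), (SF, 30, 14, grey, 29), (SF, 30, 14, white, 29)}
Projecting to city, color, pid: {(CHI, blue, 34), (CHI, grey, 34), (CHI, red, 34), (SF, blue, 29), (SF, grey, 29), (SF, white, 29)}

{(CHI, blue, 34), (CHI, grey, 34), (CHI, red, 34), (SF, blue, 29), (SF, grey, 29), (SF, white, 29)}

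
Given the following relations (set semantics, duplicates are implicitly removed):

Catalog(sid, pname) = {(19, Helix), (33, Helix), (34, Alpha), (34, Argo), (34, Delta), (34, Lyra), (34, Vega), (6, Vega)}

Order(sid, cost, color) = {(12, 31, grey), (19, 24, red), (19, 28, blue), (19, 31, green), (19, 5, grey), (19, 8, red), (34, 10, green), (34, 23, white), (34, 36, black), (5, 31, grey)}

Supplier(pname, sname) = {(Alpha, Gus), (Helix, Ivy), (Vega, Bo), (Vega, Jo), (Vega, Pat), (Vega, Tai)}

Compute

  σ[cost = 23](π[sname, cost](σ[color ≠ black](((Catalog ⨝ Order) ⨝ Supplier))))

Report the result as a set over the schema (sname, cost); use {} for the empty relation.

{(Bo, 23), (Gus, 23), (Jo, 23), (Pat, 23), (Tai, 23)}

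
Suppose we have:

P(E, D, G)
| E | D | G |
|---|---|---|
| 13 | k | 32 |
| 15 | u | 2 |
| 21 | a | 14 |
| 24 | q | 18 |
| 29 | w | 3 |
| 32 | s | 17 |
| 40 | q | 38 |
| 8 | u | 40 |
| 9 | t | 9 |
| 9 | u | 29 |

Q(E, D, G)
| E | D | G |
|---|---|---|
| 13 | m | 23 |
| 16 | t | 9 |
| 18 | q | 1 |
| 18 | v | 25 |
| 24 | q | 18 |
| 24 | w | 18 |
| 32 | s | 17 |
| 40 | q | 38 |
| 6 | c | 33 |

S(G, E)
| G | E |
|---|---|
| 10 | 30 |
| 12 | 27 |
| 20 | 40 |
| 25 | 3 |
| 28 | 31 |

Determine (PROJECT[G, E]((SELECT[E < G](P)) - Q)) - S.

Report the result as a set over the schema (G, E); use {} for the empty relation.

σ[E < G]: keep tuples satisfying E < G → {(13, k, 32), (8, u, 40), (9, u, 29)}
Set difference of the two operands is {(13, k, 32), (8, u, 40), (9, u, 29)}.
π[G, E]: project onto (G, E) → {(29, 9), (32, 13), (40, 8)}
Set difference of the two operands is {(29, 9), (32, 13), (40, 8)}.

{(29, 9), (32, 13), (40, 8)}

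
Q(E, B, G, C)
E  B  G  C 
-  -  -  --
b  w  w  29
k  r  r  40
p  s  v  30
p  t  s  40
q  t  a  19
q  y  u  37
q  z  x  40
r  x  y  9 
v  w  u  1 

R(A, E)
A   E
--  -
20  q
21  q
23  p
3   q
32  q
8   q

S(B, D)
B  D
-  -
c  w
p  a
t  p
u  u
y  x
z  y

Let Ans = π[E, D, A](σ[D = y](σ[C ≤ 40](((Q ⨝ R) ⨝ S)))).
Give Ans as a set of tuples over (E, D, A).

Natural join on E: {(p, s, v, 30, 23), (p, t, s, 40, 23), (q, t, a, 19, 20), (q, t, a, 19, 21), (q, t, a, 19, 3), (q, t, a, 19, 32), (q, t, a, 19, 8), (q, y, u, 37, 20), (q, y, u, 37, 21), (q, y, u, 37, 3), (q, y, u, 37, 32), (q, y, u, 37, 8), (q, z, x, 40, 20), (q, z, x, 40, 21), (q, z, x, 40, 3), (q, z, x, 40, 32), (q, z, x, 40, 8)}
Natural join on B: {(p, t, s, 40, 23, p), (q, t, a, 19, 20, p), (q, t, a, 19, 21, p), (q, t, a, 19, 3, p), (q, t, a, 19, 32, p), (q, t, a, 19, 8, p), (q, y, u, 37, 20, x), (q, y, u, 37, 21, x), (q, y, u, 37, 3, x), (q, y, u, 37, 32, x), (q, y, u, 37, 8, x), (q, z, x, 40, 20, y), (q, z, x, 40, 21, y), (q, z, x, 40, 3, y), (q, z, x, 40, 32, y), (q, z, x, 40, 8, y)}
Filtering on C ≤ 40 leaves {(p, t, s, 40, 23, p), (q, t, a, 19, 20, p), (q, t, a, 19, 21, p), (q, t, a, 19, 3, p), (q, t, a, 19, 32, p), (q, t, a, 19, 8, p), (q, y, u, 37, 20, x), (q, y, u, 37, 21, x), (q, y, u, 37, 3, x), (q, y, u, 37, 32, x), (q, y, u, 37, 8, x), (q, z, x, 40, 20, y), (q, z, x, 40, 21, y), (q, z, x, 40, 3, y), (q, z, x, 40, 32, y), (q, z, x, 40, 8, y)}.
Filtering on D = y leaves {(q, z, x, 40, 20, y), (q, z, x, 40, 21, y), (q, z, x, 40, 3, y), (q, z, x, 40, 32, y), (q, z, x, 40, 8, y)}.
π_{E, D, A} gives {(q, y, 20), (q, y, 21), (q, y, 3), (q, y, 32), (q, y, 8)}.

{(q, y, 20), (q, y, 21), (q, y, 3), (q, y, 32), (q, y, 8)}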